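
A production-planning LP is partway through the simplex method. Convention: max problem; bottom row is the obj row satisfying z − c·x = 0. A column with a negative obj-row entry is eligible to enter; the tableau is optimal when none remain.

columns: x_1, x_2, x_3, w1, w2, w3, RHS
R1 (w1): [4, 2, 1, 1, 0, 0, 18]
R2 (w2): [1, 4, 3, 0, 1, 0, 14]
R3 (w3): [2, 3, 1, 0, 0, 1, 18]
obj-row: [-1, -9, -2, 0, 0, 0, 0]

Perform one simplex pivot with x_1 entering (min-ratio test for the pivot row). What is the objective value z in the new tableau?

9/2

Ratio test on column x_1 — row 1: 18/4 = 9/2; row 2: 14/1 = 14; row 3: 18/2 = 9. Minimum is 9/2 at row 1 (w1 leaves); pivot element 4.
Pivot on row 1; the obj-row RHS becomes 0 − (-1)·(9/2) = 9/2.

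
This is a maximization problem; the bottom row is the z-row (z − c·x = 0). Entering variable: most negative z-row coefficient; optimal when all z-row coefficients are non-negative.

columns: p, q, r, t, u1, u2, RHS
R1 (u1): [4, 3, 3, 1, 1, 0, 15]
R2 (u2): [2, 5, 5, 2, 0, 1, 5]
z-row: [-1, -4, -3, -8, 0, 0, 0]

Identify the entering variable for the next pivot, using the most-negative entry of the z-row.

t

Negative z-row entries: p: -1, q: -4, r: -3, t: -8.
The most negative is -8 in column t, so t enters.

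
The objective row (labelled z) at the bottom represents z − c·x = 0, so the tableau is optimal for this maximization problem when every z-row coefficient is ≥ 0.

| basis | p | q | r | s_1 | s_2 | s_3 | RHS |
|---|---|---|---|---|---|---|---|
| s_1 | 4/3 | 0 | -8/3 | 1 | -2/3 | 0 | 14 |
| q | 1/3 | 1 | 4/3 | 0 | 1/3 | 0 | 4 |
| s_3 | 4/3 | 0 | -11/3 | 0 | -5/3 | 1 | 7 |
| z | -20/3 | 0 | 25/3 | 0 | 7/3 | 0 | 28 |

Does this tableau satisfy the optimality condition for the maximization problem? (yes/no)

no

The z-row has a negative entry -20/3 in column p, so it is not optimal.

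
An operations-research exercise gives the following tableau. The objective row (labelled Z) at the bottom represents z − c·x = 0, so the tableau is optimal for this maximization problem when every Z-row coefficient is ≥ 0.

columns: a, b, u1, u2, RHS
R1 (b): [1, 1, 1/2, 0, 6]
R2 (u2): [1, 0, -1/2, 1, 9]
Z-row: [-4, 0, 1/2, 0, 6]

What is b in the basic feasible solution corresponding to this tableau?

b is basic (row 1); its value is the RHS of that row, 6.

6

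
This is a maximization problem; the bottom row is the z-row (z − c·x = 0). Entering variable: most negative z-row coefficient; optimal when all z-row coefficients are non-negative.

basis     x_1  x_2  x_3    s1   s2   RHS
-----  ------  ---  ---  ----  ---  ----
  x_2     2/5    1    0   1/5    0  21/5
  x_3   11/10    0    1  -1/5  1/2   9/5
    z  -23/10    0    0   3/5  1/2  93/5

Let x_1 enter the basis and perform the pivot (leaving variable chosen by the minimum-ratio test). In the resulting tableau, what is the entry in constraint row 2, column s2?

Ratio test on column x_1 — row 1: (21/5)/(2/5) = 21/2; row 2: (9/5)/(11/10) = 18/11. Minimum is 18/11 at row 2 (x_3 leaves); pivot element 11/10.
Divide row 2 by 11/10; eliminate column x_1 from the other rows.
In the new row 2, the s2 entry is the old entry divided by the pivot: (1/2)/(11/10) = 5/11.

5/11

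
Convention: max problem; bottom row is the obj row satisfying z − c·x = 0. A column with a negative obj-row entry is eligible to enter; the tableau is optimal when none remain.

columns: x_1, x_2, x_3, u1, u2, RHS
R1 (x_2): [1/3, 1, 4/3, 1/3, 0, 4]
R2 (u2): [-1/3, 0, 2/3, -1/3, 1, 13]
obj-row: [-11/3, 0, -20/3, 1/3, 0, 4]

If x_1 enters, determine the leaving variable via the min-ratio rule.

Column x_1 entries and ratios — x_2: 4/(1/3) = 12; u2: -1/3 ≤ 0, skip.
Smallest ratio is 12 in the row of x_2, so x_2 leaves.

x_2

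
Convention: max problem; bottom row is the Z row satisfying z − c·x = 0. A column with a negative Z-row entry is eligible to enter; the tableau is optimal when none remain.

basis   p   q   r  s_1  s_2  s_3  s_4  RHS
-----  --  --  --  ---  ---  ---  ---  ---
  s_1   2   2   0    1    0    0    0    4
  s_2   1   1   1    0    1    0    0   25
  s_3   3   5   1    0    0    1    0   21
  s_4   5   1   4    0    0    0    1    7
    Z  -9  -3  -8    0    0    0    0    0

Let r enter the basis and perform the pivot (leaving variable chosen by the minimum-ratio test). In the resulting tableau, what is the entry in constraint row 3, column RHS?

77/4

Ratio test on column r — row 1: entry 0 ≤ 0; row 2: 25/1 = 25; row 3: 21/1 = 21; row 4: 7/4 = 7/4. Minimum is 7/4 at row 4 (s_4 leaves); pivot element 4.
Divide row 4 by 4; eliminate column r from the other rows.
Row 3 update in column RHS: 21 − 1·(7/4) = 77/4.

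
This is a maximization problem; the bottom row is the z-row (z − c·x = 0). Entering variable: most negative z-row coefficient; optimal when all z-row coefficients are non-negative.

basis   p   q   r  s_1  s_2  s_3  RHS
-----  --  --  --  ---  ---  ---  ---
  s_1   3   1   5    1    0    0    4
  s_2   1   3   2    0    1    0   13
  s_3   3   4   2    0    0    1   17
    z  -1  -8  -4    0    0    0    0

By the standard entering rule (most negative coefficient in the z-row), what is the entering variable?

Negative z-row entries: p: -1, q: -8, r: -4.
The most negative is -8 in column q, so q enters.

q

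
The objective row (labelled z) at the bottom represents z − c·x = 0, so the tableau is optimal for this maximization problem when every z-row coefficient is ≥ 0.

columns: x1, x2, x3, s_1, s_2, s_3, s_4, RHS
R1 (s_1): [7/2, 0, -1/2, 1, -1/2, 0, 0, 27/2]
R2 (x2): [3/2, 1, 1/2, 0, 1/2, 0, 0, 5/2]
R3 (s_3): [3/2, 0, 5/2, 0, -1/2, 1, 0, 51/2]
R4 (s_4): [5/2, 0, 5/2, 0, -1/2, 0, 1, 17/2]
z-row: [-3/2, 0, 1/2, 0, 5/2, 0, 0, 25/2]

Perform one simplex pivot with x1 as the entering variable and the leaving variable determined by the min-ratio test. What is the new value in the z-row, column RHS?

15

Ratio test on column x1 — row 1: (27/2)/(7/2) = 27/7; row 2: (5/2)/(3/2) = 5/3; row 3: (51/2)/(3/2) = 17; row 4: (17/2)/(5/2) = 17/5. Minimum is 5/3 at row 2 (x2 leaves); pivot element 3/2.
Divide row 2 by 3/2; eliminate column x1 from the other rows.
z-row update in column RHS: 25/2 − (-3/2)·(5/3) = 15.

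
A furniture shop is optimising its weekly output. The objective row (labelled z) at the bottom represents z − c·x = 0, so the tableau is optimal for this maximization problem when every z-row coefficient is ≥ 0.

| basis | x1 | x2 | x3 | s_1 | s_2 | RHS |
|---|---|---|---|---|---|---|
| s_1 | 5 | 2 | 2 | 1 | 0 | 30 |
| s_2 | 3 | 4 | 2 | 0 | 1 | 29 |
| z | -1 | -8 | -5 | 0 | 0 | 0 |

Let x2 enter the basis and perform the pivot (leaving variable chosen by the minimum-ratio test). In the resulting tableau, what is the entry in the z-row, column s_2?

Ratio test on column x2 — row 1: 30/2 = 15; row 2: 29/4 = 29/4. Minimum is 29/4 at row 2 (s_2 leaves); pivot element 4.
Divide row 2 by 4; eliminate column x2 from the other rows.
z-row update in column s_2: 0 − (-8)·(1/4) = 2.

2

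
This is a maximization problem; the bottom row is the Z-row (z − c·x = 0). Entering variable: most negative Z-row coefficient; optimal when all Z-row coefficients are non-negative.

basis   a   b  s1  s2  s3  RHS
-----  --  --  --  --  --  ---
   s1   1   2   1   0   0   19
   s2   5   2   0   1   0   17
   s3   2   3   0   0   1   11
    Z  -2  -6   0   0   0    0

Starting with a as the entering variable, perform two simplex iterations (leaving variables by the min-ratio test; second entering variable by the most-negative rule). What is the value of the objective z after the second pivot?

184/11

Ratio test on column a — row 1: 19/1 = 19; row 2: 17/5 = 17/5; row 3: 11/2 = 11/2. Minimum is 17/5 at row 2 (s2 leaves); pivot element 5.
Pivot on row 2; the Z-row RHS becomes 0 − (-2)·(17/5) = 34/5.
Next entering variable (most negative Z-row entry -26/5): b.
Ratio test on column b — row 1: (78/5)/(8/5) = 39/4; row 2: (17/5)/(2/5) = 17/2; row 3: (21/5)/(11/5) = 21/11. Minimum is 21/11 at row 3 (s3 leaves); pivot element 11/5.
After the second pivot the Z-row RHS is 34/5 − (-26/5)·(21/11) = 184/11.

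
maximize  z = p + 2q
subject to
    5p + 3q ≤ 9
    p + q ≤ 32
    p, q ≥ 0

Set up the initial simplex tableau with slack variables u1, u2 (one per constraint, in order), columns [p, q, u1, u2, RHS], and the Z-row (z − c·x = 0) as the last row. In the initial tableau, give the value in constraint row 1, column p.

5

Constraint 1 has coefficient 5 on p.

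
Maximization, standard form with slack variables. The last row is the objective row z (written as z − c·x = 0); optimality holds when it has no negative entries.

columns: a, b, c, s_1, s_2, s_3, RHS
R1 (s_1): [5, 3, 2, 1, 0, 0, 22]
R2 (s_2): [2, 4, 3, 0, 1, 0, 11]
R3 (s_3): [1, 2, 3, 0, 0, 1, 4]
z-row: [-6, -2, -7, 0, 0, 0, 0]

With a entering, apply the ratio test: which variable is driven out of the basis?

s_3

Column a entries and ratios — s_1: 22/5 = 22/5; s_2: 11/2 = 11/2; s_3: 4/1 = 4.
Smallest ratio is 4 in the row of s_3, so s_3 leaves.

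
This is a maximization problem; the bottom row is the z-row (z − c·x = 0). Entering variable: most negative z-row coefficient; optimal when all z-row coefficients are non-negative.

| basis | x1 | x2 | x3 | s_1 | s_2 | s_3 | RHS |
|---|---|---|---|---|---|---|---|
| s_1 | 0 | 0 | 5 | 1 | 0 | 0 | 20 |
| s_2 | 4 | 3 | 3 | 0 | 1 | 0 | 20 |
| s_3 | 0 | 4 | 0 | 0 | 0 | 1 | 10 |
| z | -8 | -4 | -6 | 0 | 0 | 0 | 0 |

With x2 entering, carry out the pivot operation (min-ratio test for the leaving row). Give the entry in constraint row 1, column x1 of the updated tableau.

0

Ratio test on column x2 — row 1: entry 0 ≤ 0; row 2: 20/3 = 20/3; row 3: 10/4 = 5/2. Minimum is 5/2 at row 3 (s_3 leaves); pivot element 4.
Divide row 3 by 4; eliminate column x2 from the other rows.
Row 1 update in column x1: 0 − 0·0 = 0.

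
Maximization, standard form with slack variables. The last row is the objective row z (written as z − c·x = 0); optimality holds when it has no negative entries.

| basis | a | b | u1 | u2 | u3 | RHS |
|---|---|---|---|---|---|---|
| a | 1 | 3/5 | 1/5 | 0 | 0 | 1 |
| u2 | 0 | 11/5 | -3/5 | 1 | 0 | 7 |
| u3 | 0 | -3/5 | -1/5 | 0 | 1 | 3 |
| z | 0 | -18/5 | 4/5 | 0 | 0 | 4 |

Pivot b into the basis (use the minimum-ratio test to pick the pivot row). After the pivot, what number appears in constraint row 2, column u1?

-4/3

Ratio test on column b — row 1: 1/(3/5) = 5/3; row 2: 7/(11/5) = 35/11; row 3: entry -3/5 ≤ 0. Minimum is 5/3 at row 1 (a leaves); pivot element 3/5.
Divide row 1 by 3/5; eliminate column b from the other rows.
Row 2 update in column u1: -3/5 − (11/5)·(1/3) = -4/3.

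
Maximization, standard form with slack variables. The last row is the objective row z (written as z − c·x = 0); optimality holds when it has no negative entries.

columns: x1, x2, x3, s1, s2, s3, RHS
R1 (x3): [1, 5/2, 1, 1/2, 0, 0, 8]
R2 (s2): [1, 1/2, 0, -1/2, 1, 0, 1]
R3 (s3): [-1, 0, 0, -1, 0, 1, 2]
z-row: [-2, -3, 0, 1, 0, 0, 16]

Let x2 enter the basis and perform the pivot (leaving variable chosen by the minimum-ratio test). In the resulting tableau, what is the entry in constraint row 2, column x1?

Ratio test on column x2 — row 1: 8/(5/2) = 16/5; row 2: 1/(1/2) = 2; row 3: entry 0 ≤ 0. Minimum is 2 at row 2 (s2 leaves); pivot element 1/2.
Divide row 2 by 1/2; eliminate column x2 from the other rows.
In the new row 2, the x1 entry is the old entry divided by the pivot: 1/(1/2) = 2.

2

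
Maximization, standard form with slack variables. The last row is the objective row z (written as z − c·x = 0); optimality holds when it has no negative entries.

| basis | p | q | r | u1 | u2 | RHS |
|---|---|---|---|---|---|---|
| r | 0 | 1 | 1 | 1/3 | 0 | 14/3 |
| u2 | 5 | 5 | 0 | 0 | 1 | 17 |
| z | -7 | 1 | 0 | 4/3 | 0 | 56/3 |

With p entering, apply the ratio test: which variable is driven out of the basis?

Column p entries and ratios — r: 0 ≤ 0, skip; u2: 17/5 = 17/5.
Smallest ratio is 17/5 in the row of u2, so u2 leaves.

u2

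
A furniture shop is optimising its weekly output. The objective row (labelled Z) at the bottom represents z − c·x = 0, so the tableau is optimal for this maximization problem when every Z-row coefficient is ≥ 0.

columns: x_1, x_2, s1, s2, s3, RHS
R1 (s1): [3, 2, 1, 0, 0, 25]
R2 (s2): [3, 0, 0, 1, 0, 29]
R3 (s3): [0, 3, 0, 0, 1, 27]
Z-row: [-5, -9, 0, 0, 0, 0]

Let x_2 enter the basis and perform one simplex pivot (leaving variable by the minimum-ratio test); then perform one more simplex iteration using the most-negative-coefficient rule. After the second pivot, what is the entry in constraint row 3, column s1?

0

Ratio test on column x_2 — row 1: 25/2 = 25/2; row 2: entry 0 ≤ 0; row 3: 27/3 = 9. Minimum is 9 at row 3 (s3 leaves); pivot element 3.
Divide row 3 by 3; eliminate column x_2 from the other rows.
Second iteration: most negative Z-row entry is -5 in column x_1, so x_1 enters.
Ratio test on column x_1 — row 1: 7/3 = 7/3; row 2: 29/3 = 29/3; row 3: entry 0 ≤ 0. Minimum is 7/3 at row 1 (s1 leaves); pivot element 3.
Divide row 1 by 3; eliminate column x_1 from the other rows.
After both pivots, the entry at constraint row 3, column s1 is 0.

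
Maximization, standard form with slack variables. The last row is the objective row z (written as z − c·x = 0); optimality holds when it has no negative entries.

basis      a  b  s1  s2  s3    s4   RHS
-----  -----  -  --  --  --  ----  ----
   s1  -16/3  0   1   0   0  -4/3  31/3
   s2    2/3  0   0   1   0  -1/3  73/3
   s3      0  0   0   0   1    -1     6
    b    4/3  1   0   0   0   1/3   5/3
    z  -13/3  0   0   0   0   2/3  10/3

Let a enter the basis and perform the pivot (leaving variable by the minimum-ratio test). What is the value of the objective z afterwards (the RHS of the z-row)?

35/4

Ratio test on column a — row 1: entry -16/3 ≤ 0; row 2: (73/3)/(2/3) = 73/2; row 3: entry 0 ≤ 0; row 4: (5/3)/(4/3) = 5/4. Minimum is 5/4 at row 4 (b leaves); pivot element 4/3.
Pivot on row 4; the z-row RHS becomes 10/3 − (-13/3)·(5/4) = 35/4.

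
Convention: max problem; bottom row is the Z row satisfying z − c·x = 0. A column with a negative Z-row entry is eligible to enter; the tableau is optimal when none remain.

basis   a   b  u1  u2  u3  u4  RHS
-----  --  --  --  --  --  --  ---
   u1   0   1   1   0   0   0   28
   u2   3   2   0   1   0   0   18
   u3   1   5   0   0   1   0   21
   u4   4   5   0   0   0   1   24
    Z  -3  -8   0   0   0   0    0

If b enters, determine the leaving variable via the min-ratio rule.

Column b entries and ratios — u1: 28/1 = 28; u2: 18/2 = 9; u3: 21/5 = 21/5; u4: 24/5 = 24/5.
Smallest ratio is 21/5 in the row of u3, so u3 leaves.

u3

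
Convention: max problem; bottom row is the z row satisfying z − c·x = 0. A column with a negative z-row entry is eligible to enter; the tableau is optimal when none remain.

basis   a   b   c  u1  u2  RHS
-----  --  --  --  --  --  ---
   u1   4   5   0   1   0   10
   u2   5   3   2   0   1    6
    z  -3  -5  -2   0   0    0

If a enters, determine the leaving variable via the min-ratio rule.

Column a entries and ratios — u1: 10/4 = 5/2; u2: 6/5 = 6/5.
Smallest ratio is 6/5 in the row of u2, so u2 leaves.

u2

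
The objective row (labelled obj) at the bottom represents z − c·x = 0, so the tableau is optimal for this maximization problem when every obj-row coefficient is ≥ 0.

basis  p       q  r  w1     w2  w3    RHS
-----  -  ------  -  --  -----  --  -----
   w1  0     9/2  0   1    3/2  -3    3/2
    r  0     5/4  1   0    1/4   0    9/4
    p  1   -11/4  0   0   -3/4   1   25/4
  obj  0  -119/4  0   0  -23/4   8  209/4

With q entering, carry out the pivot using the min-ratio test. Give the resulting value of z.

Ratio test on column q — row 1: (3/2)/(9/2) = 1/3; row 2: (9/4)/(5/4) = 9/5; row 3: entry -11/4 ≤ 0. Minimum is 1/3 at row 1 (w1 leaves); pivot element 9/2.
Pivot on row 1; the obj-row RHS becomes 209/4 − (-119/4)·(1/3) = 373/6.

373/6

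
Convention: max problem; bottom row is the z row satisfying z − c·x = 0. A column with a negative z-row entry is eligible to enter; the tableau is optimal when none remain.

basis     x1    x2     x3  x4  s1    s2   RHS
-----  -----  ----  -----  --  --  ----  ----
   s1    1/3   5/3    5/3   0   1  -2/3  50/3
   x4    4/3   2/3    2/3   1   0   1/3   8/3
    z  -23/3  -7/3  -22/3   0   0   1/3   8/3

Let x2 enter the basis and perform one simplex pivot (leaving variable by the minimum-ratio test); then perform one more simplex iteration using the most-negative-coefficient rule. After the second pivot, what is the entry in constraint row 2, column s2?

Ratio test on column x2 — row 1: (50/3)/(5/3) = 10; row 2: (8/3)/(2/3) = 4. Minimum is 4 at row 2 (x4 leaves); pivot element 2/3.
Divide row 2 by 2/3; eliminate column x2 from the other rows.
Second iteration: most negative z-row entry is -5 in column x3, so x3 enters.
Ratio test on column x3 — row 1: entry 0 ≤ 0; row 2: 4/1 = 4. Minimum is 4 at row 2 (x2 leaves); pivot element 1.
Divide row 2 by 1; eliminate column x3 from the other rows.
After both pivots, the entry at constraint row 2, column s2 is 1/2.

1/2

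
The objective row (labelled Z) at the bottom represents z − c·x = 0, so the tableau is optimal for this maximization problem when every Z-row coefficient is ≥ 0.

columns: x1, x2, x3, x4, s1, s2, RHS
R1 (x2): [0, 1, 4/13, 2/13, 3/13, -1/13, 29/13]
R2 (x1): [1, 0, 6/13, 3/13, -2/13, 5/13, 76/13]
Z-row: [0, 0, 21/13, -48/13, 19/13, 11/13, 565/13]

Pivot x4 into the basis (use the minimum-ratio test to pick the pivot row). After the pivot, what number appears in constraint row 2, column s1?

-1/2

Ratio test on column x4 — row 1: (29/13)/(2/13) = 29/2; row 2: (76/13)/(3/13) = 76/3. Minimum is 29/2 at row 1 (x2 leaves); pivot element 2/13.
Divide row 1 by 2/13; eliminate column x4 from the other rows.
Row 2 update in column s1: -2/13 − (3/13)·(3/2) = -1/2.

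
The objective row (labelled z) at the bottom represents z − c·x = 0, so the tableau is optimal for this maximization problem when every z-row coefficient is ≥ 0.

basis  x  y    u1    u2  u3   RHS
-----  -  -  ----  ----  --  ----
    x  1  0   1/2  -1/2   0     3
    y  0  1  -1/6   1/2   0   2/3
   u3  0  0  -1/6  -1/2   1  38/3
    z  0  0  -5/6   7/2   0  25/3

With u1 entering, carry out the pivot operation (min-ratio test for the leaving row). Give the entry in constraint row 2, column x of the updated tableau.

Ratio test on column u1 — row 1: 3/(1/2) = 6; row 2: entry -1/6 ≤ 0; row 3: entry -1/6 ≤ 0. Minimum is 6 at row 1 (x leaves); pivot element 1/2.
Divide row 1 by 1/2; eliminate column u1 from the other rows.
Row 2 update in column x: 0 − (-1/6)·2 = 1/3.

1/3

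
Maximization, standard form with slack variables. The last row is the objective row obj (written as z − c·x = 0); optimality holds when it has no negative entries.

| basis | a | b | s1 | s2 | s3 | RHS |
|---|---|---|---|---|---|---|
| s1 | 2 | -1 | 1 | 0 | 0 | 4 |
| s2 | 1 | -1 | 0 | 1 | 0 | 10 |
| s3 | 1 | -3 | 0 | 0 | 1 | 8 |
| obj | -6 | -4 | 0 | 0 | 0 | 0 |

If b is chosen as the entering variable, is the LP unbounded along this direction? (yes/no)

Every constraint-row entry in column b is ≤ 0, so increasing b is unbounded.

yes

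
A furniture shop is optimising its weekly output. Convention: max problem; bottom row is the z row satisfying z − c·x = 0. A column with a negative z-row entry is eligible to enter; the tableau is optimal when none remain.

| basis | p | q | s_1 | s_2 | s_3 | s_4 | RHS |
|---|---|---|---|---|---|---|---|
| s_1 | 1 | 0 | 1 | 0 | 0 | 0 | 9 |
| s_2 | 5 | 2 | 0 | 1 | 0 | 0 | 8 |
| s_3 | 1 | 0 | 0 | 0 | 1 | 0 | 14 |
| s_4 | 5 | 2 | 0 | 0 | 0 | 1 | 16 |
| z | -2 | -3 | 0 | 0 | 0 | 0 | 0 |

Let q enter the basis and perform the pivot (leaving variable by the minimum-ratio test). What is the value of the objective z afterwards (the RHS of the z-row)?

12

Ratio test on column q — row 1: entry 0 ≤ 0; row 2: 8/2 = 4; row 3: entry 0 ≤ 0; row 4: 16/2 = 8. Minimum is 4 at row 2 (s_2 leaves); pivot element 2.
Pivot on row 2; the z-row RHS becomes 0 − (-3)·4 = 12.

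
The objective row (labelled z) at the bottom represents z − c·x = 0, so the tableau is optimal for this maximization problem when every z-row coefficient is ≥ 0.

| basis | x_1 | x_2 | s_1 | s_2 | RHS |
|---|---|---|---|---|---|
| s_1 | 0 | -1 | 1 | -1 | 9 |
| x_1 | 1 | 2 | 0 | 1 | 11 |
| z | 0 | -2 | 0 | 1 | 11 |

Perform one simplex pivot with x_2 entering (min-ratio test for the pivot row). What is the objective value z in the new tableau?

22

Ratio test on column x_2 — row 1: entry -1 ≤ 0; row 2: 11/2 = 11/2. Minimum is 11/2 at row 2 (x_1 leaves); pivot element 2.
Pivot on row 2; the z-row RHS becomes 11 − (-2)·(11/2) = 22.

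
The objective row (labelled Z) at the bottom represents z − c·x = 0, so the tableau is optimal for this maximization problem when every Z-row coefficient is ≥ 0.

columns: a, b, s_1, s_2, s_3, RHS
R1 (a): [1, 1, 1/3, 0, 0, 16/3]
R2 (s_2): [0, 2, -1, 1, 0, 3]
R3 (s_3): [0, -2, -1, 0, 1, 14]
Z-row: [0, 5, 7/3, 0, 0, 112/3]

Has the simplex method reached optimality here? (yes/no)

Every Z-row coefficient is ≥ 0, so the tableau is optimal.

yes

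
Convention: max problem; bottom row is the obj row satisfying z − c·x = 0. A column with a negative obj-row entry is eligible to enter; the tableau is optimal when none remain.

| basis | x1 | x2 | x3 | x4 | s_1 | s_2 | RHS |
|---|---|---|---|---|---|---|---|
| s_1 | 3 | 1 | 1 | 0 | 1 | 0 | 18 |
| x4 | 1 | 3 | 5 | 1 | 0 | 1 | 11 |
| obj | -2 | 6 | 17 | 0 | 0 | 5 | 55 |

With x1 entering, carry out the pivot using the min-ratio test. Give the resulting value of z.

67

Ratio test on column x1 — row 1: 18/3 = 6; row 2: 11/1 = 11. Minimum is 6 at row 1 (s_1 leaves); pivot element 3.
Pivot on row 1; the obj-row RHS becomes 55 − (-2)·6 = 67.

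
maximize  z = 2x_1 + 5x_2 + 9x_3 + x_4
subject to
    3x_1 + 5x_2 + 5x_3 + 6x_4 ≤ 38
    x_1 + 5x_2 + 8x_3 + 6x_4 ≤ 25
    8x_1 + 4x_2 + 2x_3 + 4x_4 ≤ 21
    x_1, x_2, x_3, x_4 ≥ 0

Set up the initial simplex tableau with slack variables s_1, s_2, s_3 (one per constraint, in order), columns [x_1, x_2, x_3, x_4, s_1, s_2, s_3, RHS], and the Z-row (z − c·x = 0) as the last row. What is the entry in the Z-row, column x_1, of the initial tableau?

The Z-row carries the negated objective coefficients: the x_1 entry is -2.

-2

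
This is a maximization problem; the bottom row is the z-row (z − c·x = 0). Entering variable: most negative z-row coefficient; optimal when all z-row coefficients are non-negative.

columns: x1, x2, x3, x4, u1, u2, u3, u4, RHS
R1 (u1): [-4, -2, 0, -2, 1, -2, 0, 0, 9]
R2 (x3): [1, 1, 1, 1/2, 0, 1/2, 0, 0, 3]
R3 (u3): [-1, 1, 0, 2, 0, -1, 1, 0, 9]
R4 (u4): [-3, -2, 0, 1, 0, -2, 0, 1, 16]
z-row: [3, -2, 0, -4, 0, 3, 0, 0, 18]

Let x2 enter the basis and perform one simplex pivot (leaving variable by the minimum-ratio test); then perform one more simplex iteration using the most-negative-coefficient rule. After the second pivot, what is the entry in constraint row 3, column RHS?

4

Ratio test on column x2 — row 1: entry -2 ≤ 0; row 2: 3/1 = 3; row 3: 9/1 = 9; row 4: entry -2 ≤ 0. Minimum is 3 at row 2 (x3 leaves); pivot element 1.
Divide row 2 by 1; eliminate column x2 from the other rows.
Second iteration: most negative z-row entry is -3 in column x4, so x4 enters.
Ratio test on column x4 — row 1: entry -1 ≤ 0; row 2: 3/(1/2) = 6; row 3: 6/(3/2) = 4; row 4: 22/2 = 11. Minimum is 4 at row 3 (u3 leaves); pivot element 3/2.
Divide row 3 by 3/2; eliminate column x4 from the other rows.
After both pivots, the entry at constraint row 3, column RHS is 4.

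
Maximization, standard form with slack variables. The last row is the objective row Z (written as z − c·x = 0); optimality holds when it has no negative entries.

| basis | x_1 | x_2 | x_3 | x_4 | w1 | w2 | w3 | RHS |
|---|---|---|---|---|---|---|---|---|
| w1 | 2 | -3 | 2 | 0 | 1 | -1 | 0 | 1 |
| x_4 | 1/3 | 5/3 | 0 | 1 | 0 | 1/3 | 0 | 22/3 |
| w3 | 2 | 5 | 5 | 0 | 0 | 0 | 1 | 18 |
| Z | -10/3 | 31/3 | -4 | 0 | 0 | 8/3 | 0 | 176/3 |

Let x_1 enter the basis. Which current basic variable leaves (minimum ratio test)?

Column x_1 entries and ratios — w1: 1/2 = 1/2; x_4: (22/3)/(1/3) = 22; w3: 18/2 = 9.
Smallest ratio is 1/2 in the row of w1, so w1 leaves.

w1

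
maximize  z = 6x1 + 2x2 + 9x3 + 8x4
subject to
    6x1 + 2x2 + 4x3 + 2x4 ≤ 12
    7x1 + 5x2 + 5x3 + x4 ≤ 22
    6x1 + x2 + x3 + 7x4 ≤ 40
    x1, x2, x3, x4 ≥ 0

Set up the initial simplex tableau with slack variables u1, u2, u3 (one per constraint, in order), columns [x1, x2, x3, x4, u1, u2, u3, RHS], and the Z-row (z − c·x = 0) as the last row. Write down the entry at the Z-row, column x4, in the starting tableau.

-8

The Z-row carries the negated objective coefficients: the x4 entry is -8.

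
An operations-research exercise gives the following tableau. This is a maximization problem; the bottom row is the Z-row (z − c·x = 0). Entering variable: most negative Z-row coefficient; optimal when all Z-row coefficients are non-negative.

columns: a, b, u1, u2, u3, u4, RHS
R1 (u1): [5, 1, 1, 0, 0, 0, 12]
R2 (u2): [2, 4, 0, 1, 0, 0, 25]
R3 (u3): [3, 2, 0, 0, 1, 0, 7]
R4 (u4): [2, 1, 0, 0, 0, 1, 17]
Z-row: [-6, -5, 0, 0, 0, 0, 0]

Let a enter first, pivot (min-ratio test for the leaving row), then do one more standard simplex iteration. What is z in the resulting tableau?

35/2

Ratio test on column a — row 1: 12/5 = 12/5; row 2: 25/2 = 25/2; row 3: 7/3 = 7/3; row 4: 17/2 = 17/2. Minimum is 7/3 at row 3 (u3 leaves); pivot element 3.
Pivot on row 3; the Z-row RHS becomes 0 − (-6)·(7/3) = 14.
Next entering variable (most negative Z-row entry -1): b.
Ratio test on column b — row 1: entry -7/3 ≤ 0; row 2: (61/3)/(8/3) = 61/8; row 3: (7/3)/(2/3) = 7/2; row 4: entry -1/3 ≤ 0. Minimum is 7/2 at row 3 (a leaves); pivot element 2/3.
After the second pivot the Z-row RHS is 14 − (-1)·(7/2) = 35/2.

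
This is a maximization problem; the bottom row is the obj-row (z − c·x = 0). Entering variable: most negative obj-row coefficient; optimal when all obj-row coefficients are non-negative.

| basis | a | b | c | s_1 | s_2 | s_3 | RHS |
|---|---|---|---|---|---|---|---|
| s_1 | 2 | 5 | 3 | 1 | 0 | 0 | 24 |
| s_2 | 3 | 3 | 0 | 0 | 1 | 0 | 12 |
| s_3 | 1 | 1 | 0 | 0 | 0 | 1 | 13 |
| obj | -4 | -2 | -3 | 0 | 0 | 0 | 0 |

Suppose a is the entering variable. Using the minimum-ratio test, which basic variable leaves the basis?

Column a entries and ratios — s_1: 24/2 = 12; s_2: 12/3 = 4; s_3: 13/1 = 13.
Smallest ratio is 4 in the row of s_2, so s_2 leaves.

s_2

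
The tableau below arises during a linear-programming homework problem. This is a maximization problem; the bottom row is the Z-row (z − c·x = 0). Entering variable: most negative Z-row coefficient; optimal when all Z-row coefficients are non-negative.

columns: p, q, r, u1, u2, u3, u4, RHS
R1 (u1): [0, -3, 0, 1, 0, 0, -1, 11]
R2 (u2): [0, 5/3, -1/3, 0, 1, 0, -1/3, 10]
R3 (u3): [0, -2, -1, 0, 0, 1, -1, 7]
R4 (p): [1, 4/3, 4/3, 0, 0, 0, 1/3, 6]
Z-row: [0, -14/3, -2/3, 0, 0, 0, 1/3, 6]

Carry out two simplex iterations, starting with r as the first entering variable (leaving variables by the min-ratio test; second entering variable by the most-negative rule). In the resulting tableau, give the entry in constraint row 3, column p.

3/2

Ratio test on column r — row 1: entry 0 ≤ 0; row 2: entry -1/3 ≤ 0; row 3: entry -1 ≤ 0; row 4: 6/(4/3) = 9/2. Minimum is 9/2 at row 4 (p leaves); pivot element 4/3.
Divide row 4 by 4/3; eliminate column r from the other rows.
Second iteration: most negative Z-row entry is -4 in column q, so q enters.
Ratio test on column q — row 1: entry -3 ≤ 0; row 2: (23/2)/2 = 23/4; row 3: entry -1 ≤ 0; row 4: (9/2)/1 = 9/2. Minimum is 9/2 at row 4 (r leaves); pivot element 1.
Divide row 4 by 1; eliminate column q from the other rows.
After both pivots, the entry at constraint row 3, column p is 3/2.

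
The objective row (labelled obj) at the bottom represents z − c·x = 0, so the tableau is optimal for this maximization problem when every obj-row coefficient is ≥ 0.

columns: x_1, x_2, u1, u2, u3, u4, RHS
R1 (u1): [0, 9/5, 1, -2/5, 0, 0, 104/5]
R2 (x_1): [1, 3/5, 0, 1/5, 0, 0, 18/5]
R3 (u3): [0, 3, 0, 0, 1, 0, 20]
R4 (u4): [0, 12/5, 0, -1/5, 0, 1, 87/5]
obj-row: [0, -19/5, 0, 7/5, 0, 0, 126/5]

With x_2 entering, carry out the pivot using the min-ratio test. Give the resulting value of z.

Ratio test on column x_2 — row 1: (104/5)/(9/5) = 104/9; row 2: (18/5)/(3/5) = 6; row 3: 20/3 = 20/3; row 4: (87/5)/(12/5) = 29/4. Minimum is 6 at row 2 (x_1 leaves); pivot element 3/5.
Pivot on row 2; the obj-row RHS becomes 126/5 − (-19/5)·6 = 48.

48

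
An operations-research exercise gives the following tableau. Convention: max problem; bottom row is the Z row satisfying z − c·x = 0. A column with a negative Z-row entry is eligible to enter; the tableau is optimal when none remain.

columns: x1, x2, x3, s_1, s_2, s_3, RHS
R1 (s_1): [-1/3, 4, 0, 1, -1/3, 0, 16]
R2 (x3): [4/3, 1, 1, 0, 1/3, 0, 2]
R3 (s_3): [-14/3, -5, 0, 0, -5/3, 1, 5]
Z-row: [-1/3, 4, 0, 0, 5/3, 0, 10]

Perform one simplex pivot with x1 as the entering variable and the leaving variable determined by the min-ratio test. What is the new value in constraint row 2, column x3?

3/4

Ratio test on column x1 — row 1: entry -1/3 ≤ 0; row 2: 2/(4/3) = 3/2; row 3: entry -14/3 ≤ 0. Minimum is 3/2 at row 2 (x3 leaves); pivot element 4/3.
Divide row 2 by 4/3; eliminate column x1 from the other rows.
In the new row 2, the x3 entry is the old entry divided by the pivot: 1/(4/3) = 3/4.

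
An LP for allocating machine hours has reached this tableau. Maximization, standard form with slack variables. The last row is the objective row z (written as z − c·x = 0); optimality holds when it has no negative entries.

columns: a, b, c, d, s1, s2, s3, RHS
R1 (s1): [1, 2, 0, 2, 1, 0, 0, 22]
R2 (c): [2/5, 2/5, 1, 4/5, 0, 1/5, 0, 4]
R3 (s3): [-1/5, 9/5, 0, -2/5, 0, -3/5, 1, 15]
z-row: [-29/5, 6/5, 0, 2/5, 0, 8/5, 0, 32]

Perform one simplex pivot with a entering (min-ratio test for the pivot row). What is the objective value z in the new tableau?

Ratio test on column a — row 1: 22/1 = 22; row 2: 4/(2/5) = 10; row 3: entry -1/5 ≤ 0. Minimum is 10 at row 2 (c leaves); pivot element 2/5.
Pivot on row 2; the z-row RHS becomes 32 − (-29/5)·10 = 90.

90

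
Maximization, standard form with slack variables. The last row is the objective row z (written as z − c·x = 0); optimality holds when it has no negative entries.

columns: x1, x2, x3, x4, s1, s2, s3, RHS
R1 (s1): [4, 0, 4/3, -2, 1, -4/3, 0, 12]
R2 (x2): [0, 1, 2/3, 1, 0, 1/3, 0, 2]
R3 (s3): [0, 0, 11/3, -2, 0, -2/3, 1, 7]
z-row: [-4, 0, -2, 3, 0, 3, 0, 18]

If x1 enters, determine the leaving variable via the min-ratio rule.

Column x1 entries and ratios — s1: 12/4 = 3; x2: 0 ≤ 0, skip; s3: 0 ≤ 0, skip.
Smallest ratio is 3 in the row of s1, so s1 leaves.

s1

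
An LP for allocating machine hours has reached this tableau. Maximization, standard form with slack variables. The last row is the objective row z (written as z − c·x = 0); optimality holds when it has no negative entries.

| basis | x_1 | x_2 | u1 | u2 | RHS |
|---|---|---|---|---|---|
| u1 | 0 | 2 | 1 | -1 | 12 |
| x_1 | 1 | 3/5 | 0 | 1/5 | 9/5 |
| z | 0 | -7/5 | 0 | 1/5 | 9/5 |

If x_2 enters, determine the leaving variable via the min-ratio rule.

x_1

Column x_2 entries and ratios — u1: 12/2 = 6; x_1: (9/5)/(3/5) = 3.
Smallest ratio is 3 in the row of x_1, so x_1 leaves.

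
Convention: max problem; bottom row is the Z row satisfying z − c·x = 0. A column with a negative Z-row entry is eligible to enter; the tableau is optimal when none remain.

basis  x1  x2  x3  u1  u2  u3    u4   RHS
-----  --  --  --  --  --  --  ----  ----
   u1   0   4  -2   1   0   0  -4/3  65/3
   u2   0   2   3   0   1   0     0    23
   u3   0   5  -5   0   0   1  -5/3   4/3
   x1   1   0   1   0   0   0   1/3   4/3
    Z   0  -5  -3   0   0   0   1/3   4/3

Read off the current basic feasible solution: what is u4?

0

u4 is not in the basis, so in the current basic feasible solution u4 = 0.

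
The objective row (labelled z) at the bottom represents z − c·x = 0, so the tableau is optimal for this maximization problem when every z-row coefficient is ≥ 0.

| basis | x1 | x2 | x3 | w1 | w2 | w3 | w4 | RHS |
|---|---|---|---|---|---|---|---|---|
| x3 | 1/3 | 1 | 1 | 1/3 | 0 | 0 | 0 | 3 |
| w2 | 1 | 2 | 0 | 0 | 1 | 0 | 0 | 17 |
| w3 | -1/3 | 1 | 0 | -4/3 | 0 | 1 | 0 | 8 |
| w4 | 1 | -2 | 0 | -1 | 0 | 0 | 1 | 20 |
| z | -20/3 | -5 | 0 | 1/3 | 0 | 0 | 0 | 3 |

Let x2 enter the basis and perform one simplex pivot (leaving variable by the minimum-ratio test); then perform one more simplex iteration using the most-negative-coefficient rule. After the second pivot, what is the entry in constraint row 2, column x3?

-3

Ratio test on column x2 — row 1: 3/1 = 3; row 2: 17/2 = 17/2; row 3: 8/1 = 8; row 4: entry -2 ≤ 0. Minimum is 3 at row 1 (x3 leaves); pivot element 1.
Divide row 1 by 1; eliminate column x2 from the other rows.
Second iteration: most negative z-row entry is -5 in column x1, so x1 enters.
Ratio test on column x1 — row 1: 3/(1/3) = 9; row 2: 11/(1/3) = 33; row 3: entry -2/3 ≤ 0; row 4: 26/(5/3) = 78/5. Minimum is 9 at row 1 (x2 leaves); pivot element 1/3.
Divide row 1 by 1/3; eliminate column x1 from the other rows.
After both pivots, the entry at constraint row 2, column x3 is -3.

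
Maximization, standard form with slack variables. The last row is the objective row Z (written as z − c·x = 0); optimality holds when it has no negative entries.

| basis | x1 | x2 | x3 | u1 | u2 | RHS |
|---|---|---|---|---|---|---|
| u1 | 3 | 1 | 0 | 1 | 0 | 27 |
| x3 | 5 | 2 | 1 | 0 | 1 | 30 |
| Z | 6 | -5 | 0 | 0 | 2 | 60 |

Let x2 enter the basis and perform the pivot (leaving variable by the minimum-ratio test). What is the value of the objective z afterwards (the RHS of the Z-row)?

135

Ratio test on column x2 — row 1: 27/1 = 27; row 2: 30/2 = 15. Minimum is 15 at row 2 (x3 leaves); pivot element 2.
Pivot on row 2; the Z-row RHS becomes 60 − (-5)·15 = 135.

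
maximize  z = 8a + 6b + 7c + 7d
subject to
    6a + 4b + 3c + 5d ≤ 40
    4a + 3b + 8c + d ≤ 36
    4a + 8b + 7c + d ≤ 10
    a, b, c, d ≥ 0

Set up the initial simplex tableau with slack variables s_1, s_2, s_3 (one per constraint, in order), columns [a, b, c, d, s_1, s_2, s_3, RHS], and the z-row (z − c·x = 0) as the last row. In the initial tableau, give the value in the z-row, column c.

-7

The z-row carries the negated objective coefficients: the c entry is -7.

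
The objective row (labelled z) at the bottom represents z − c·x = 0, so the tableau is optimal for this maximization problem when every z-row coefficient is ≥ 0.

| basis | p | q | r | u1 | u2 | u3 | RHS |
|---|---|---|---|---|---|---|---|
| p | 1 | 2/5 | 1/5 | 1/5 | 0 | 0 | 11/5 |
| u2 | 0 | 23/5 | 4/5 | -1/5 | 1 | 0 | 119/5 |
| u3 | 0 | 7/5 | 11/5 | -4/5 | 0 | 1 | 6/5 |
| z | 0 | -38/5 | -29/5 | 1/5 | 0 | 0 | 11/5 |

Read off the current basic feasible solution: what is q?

q is not in the basis, so in the current basic feasible solution q = 0.

0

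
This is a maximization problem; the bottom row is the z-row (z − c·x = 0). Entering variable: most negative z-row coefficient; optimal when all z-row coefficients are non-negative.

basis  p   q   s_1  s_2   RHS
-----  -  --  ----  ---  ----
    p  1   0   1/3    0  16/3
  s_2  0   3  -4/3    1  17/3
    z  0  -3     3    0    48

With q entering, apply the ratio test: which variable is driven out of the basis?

s_2

Column q entries and ratios — p: 0 ≤ 0, skip; s_2: (17/3)/3 = 17/9.
Smallest ratio is 17/9 in the row of s_2, so s_2 leaves.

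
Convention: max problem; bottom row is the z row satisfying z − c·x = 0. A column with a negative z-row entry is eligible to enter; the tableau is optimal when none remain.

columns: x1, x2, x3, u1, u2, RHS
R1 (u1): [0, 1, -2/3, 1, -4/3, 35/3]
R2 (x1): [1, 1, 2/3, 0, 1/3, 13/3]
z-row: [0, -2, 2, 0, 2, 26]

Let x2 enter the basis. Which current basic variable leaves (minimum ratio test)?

Column x2 entries and ratios — u1: (35/3)/1 = 35/3; x1: (13/3)/1 = 13/3.
Smallest ratio is 13/3 in the row of x1, so x1 leaves.

x1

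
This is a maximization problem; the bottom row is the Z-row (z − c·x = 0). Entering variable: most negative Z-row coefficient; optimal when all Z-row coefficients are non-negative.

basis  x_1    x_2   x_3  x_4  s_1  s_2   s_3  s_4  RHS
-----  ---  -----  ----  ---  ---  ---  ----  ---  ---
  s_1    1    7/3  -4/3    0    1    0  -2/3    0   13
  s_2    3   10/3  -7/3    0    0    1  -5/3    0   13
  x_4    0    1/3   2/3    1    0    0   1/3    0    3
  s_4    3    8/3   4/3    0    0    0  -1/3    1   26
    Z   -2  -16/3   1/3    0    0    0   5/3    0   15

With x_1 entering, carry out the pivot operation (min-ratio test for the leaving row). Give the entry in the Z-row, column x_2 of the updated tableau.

Ratio test on column x_1 — row 1: 13/1 = 13; row 2: 13/3 = 13/3; row 3: entry 0 ≤ 0; row 4: 26/3 = 26/3. Minimum is 13/3 at row 2 (s_2 leaves); pivot element 3.
Divide row 2 by 3; eliminate column x_1 from the other rows.
Z-row update in column x_2: -16/3 − (-2)·(10/9) = -28/9.

-28/9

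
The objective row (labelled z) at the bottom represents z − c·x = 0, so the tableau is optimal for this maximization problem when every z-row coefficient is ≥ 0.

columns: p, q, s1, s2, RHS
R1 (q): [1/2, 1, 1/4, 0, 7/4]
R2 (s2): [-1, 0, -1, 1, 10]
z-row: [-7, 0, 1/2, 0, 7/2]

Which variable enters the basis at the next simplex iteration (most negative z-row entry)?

p

Negative z-row entries: p: -7.
The most negative is -7 in column p, so p enters.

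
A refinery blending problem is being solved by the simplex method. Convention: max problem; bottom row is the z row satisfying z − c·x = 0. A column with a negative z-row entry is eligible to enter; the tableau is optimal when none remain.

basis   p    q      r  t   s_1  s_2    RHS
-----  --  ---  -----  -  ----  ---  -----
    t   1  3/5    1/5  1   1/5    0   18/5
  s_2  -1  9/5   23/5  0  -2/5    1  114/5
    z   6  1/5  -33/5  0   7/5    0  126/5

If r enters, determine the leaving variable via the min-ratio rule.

Column r entries and ratios — t: (18/5)/(1/5) = 18; s_2: (114/5)/(23/5) = 114/23.
Smallest ratio is 114/23 in the row of s_2, so s_2 leaves.

s_2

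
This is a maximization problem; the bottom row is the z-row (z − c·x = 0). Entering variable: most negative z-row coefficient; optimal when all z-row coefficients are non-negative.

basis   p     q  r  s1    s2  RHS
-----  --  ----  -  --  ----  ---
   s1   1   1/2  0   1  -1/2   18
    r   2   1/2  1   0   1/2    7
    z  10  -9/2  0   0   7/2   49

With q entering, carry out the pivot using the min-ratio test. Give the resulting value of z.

Ratio test on column q — row 1: 18/(1/2) = 36; row 2: 7/(1/2) = 14. Minimum is 14 at row 2 (r leaves); pivot element 1/2.
Pivot on row 2; the z-row RHS becomes 49 − (-9/2)·14 = 112.

112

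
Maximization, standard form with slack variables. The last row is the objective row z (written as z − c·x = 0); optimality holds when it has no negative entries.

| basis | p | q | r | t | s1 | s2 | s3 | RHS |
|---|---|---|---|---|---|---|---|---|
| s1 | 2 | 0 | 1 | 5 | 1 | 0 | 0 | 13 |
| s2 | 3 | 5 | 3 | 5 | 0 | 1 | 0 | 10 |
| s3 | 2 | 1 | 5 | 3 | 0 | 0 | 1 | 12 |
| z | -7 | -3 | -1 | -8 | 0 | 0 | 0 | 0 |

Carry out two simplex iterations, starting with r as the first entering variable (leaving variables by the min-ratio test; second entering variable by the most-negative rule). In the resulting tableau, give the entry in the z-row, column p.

-39/16

Ratio test on column r — row 1: 13/1 = 13; row 2: 10/3 = 10/3; row 3: 12/5 = 12/5. Minimum is 12/5 at row 3 (s3 leaves); pivot element 5.
Divide row 3 by 5; eliminate column r from the other rows.
Second iteration: most negative z-row entry is -37/5 in column t, so t enters.
Ratio test on column t — row 1: (53/5)/(22/5) = 53/22; row 2: (14/5)/(16/5) = 7/8; row 3: (12/5)/(3/5) = 4. Minimum is 7/8 at row 2 (s2 leaves); pivot element 16/5.
Divide row 2 by 16/5; eliminate column t from the other rows.
After both pivots, the entry at the z-row, column p is -39/16.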